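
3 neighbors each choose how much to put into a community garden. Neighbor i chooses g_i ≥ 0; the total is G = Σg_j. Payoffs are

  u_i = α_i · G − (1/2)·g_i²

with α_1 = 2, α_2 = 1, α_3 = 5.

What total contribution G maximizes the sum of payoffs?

Planner FOC: ∂(Σu_j)/∂g_i = (Σα_j) − g_i = 0, so g_i^SO = Σα_j = 8 for every i; G^SO = 24.

24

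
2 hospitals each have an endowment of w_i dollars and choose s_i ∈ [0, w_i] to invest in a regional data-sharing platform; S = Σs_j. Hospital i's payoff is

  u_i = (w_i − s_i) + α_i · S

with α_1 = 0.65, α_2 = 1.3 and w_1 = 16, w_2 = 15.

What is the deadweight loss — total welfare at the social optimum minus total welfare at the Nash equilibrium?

∂u_i/∂s_i = α_i − 1, so hospital i contributes w_i if α_i > 1, else 0.
α_i > 1 for i ∈ {2}; NE contributions (0, 15), S = 15.
W^NE = Σw_i − S^NE + (Σα_i)·S^NE = 31 + 0.95·15 = 45.25.
Planner: ∂(Σu_j)/∂s_i = Σα_j − 1 = 0.95 > 0, so everyone contributes w_i; S^SO = 31, W^SO = 31 + 0.95·31 = 60.45.
Deadweight loss = 15.2.

15.2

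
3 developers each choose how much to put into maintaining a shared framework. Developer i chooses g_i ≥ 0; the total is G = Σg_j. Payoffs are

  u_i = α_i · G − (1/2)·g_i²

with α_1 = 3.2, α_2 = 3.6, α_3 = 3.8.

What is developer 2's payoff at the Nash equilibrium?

Developer i's FOC: ∂u_i/∂g_i = α_i − g_i = 0, so g_i* = α_i.
NE contributions = (3.2, 3.6, 3.8); G = 10.6.
u_2 = α_2·G − ½·(g_2)² = 3.6·10.6 − ½·3.6² = 31.68.

31.68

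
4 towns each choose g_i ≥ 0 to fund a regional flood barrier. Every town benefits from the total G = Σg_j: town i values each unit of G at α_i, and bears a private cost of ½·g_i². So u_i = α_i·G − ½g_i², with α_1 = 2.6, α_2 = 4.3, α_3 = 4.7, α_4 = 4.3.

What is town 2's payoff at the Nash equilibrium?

59.125

Town i's FOC: ∂u_i/∂g_i = α_i − g_i = 0, so g_i* = α_i.
NE contributions = (2.6, 4.3, 4.7, 4.3); G = 15.9.
u_2 = α_2·G − ½·(g_2)² = 4.3·15.9 − ½·4.3² = 59.125.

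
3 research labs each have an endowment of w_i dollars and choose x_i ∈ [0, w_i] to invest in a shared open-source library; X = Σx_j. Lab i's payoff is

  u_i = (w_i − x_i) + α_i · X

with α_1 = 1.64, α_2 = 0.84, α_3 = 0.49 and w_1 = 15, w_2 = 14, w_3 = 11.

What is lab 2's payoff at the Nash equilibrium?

26.6

∂u_i/∂x_i = α_i − 1, so lab i contributes w_i if α_i > 1, else 0.
α_i > 1 for i ∈ {1}; NE contributions (15, 0, 0), X = 15.
u_2 = (14 − 0) + 0.84·15 = 26.6.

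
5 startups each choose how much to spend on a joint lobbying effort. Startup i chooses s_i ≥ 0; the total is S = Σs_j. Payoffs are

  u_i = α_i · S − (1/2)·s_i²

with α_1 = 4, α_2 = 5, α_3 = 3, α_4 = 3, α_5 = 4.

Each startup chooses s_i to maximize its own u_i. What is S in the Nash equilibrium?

19

Startup i's FOC: ∂u_i/∂s_i = α_i − s_i = 0, so s_i* = α_i.
NE contributions = (4, 5, 3, 3, 4); S = 19.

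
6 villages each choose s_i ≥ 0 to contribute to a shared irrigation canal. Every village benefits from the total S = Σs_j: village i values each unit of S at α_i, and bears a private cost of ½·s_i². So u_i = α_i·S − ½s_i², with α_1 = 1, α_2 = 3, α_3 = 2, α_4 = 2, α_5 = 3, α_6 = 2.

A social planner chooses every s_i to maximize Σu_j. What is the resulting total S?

78

Planner FOC: ∂(Σu_j)/∂s_i = (Σα_j) − s_i = 0, so s_i^SO = Σα_j = 13 for every i; S^SO = 78.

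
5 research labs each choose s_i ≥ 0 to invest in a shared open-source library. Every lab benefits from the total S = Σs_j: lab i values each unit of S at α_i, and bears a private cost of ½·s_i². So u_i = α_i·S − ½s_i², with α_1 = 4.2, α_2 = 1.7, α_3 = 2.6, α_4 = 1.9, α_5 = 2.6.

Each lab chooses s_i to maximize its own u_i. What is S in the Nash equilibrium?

13

Lab i's FOC: ∂u_i/∂s_i = α_i − s_i = 0, so s_i* = α_i.
NE contributions = (4.2, 1.7, 2.6, 1.9, 2.6); S = 13.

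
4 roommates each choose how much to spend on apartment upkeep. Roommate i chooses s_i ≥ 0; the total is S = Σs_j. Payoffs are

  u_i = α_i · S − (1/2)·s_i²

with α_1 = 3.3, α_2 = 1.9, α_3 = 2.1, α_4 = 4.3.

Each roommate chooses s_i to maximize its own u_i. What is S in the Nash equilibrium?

11.6

Roommate i's FOC: ∂u_i/∂s_i = α_i − s_i = 0, so s_i* = α_i.
NE contributions = (3.3, 1.9, 2.1, 4.3); S = 11.6.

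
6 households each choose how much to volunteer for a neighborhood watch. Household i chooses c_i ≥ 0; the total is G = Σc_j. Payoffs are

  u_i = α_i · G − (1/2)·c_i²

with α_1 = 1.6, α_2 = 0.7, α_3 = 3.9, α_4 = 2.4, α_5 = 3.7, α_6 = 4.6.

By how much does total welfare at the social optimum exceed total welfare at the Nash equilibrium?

600.655

Household i's FOC: ∂u_i/∂c_i = α_i − c_i = 0, so c_i* = α_i.
NE contributions = (1.6, 0.7, 3.9, 2.4, 3.7, 4.6); G = 16.9.
W^NE = (Σα)·G − ½Σα_i² = 16.9² − ½·58.87 = 256.175.
Planner sets c_i = Σα_j = 16.9 for every i, so G^SO = 6·16.9 = 101.4.
W^SO = (Σα)·G^SO − ½·6·(Σα)² = (6/2)·16.9² = 856.83.
Deadweight loss = W^SO − W^NE = 600.655.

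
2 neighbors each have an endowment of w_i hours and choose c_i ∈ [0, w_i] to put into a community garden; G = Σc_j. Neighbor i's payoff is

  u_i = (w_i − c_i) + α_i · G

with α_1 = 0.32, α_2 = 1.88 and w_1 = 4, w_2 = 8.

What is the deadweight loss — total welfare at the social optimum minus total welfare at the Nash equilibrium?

4.8

∂u_i/∂c_i = α_i − 1, so neighbor i contributes w_i if α_i > 1, else 0.
α_i > 1 for i ∈ {2}; NE contributions (0, 8), G = 8.
W^NE = Σw_i − G^NE + (Σα_i)·G^NE = 12 + 1.2·8 = 21.6.
Planner: ∂(Σu_j)/∂c_i = Σα_j − 1 = 1.2 > 0, so everyone contributes w_i; G^SO = 12, W^SO = 12 + 1.2·12 = 26.4.
Deadweight loss = 4.8.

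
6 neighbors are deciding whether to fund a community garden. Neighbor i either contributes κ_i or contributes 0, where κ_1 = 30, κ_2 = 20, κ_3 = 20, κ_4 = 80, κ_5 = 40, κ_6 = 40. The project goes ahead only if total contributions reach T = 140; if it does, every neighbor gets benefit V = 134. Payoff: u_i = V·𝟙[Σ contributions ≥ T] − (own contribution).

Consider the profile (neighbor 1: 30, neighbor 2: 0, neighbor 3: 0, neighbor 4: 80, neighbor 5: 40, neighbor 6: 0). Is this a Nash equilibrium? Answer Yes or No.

Yes

Total = 150 ≥ 140: provided.
Neighbor 1 (pledges 30, payoff 104): dropping to 0 → total 120, payoff 0. No gain.
Neighbor 2 (pledges 0, payoff 134): pledging 20 → total 170, payoff 114. No gain.
Neighbor 3 (pledges 0, payoff 134): pledging 20 → total 170, payoff 114. No gain.
Neighbor 4 (pledges 80, payoff 54): dropping to 0 → total 70, payoff 0. No gain.
Neighbor 5 (pledges 40, payoff 94): dropping to 0 → total 110, payoff 0. No gain.
Neighbor 6 (pledges 0, payoff 134): pledging 40 → total 190, payoff 94. No gain.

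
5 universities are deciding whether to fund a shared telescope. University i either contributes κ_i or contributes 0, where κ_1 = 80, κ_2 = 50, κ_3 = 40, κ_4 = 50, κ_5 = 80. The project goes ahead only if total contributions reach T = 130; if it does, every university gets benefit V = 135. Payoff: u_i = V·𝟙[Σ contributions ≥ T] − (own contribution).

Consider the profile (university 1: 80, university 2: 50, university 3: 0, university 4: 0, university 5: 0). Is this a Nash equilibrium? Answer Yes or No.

Yes

Total = 130 ≥ 130: provided.
University 1 (pledges 80, payoff 55): dropping to 0 → total 50, payoff 0. No gain.
University 2 (pledges 50, payoff 85): dropping to 0 → total 80, payoff 0. No gain.
University 3 (pledges 0, payoff 135): pledging 40 → total 170, payoff 95. No gain.
University 4 (pledges 0, payoff 135): pledging 50 → total 180, payoff 85. No gain.
University 5 (pledges 0, payoff 135): pledging 80 → total 210, payoff 55. No gain.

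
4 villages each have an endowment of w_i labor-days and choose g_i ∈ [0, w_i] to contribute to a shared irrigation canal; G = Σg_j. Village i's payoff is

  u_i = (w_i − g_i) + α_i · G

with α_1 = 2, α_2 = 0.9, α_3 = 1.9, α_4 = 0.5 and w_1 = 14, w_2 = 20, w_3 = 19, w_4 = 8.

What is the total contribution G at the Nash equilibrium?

∂u_i/∂g_i = α_i − 1, so village i contributes w_i if α_i > 1, else 0.
α_i > 1 for i ∈ {1, 3}; NE contributions (14, 0, 19, 0), G = 33.

33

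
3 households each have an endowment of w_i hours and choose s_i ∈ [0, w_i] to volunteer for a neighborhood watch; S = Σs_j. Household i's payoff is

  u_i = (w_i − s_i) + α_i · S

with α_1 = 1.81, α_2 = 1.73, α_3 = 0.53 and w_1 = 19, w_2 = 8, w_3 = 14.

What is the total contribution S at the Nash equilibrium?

27

∂u_i/∂s_i = α_i − 1, so household i contributes w_i if α_i > 1, else 0.
α_i > 1 for i ∈ {1, 2}; NE contributions (19, 8, 0), S = 27.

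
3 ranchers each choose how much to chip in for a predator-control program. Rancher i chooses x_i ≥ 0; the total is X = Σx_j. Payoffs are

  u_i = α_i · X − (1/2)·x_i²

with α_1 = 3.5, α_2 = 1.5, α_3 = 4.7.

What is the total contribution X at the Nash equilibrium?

Rancher i's FOC: ∂u_i/∂x_i = α_i − x_i = 0, so x_i* = α_i.
NE contributions = (3.5, 1.5, 4.7); X = 9.7.

9.7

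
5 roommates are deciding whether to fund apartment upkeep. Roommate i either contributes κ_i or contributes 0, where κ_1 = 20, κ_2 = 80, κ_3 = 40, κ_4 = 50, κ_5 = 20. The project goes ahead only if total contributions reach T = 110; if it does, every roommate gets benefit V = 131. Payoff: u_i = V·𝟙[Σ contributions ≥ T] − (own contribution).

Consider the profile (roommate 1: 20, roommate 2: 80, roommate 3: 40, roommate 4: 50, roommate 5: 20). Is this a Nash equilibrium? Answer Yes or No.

Total = 210 ≥ 110: provided.
Roommate 1 (pledges 20, payoff 111): dropping to 0 → total 190, payoff 131. Profitable deviation.

No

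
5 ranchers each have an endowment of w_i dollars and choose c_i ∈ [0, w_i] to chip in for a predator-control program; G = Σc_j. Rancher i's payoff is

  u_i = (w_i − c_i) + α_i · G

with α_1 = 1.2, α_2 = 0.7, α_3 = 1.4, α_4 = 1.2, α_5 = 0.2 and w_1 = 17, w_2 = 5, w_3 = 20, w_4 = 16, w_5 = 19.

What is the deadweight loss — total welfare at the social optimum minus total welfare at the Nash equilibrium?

∂u_i/∂c_i = α_i − 1, so rancher i contributes w_i if α_i > 1, else 0.
α_i > 1 for i ∈ {1, 3, 4}; NE contributions (17, 0, 20, 16, 0), G = 53.
W^NE = Σw_i − G^NE + (Σα_i)·G^NE = 77 + 3.7·53 = 273.1.
Planner: ∂(Σu_j)/∂c_i = Σα_j − 1 = 3.7 > 0, so everyone contributes w_i; G^SO = 77, W^SO = 77 + 3.7·77 = 361.9.
Deadweight loss = 88.8.

88.8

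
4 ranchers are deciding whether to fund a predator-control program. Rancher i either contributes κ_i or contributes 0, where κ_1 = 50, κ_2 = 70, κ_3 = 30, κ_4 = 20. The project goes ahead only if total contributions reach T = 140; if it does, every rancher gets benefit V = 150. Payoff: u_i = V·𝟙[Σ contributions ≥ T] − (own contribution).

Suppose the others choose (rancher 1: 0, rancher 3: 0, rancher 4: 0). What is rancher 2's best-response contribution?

0

Others' total = 0. Even contributing 70 gives 70 < 140: no benefit either way.
Best response: 0.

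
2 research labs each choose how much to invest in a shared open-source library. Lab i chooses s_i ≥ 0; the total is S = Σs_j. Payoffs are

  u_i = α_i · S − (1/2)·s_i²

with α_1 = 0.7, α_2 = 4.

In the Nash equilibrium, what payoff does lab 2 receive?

10.8

Lab i's FOC: ∂u_i/∂s_i = α_i − s_i = 0, so s_i* = α_i.
NE contributions = (0.7, 4); S = 4.7.
u_2 = α_2·S − ½·(s_2)² = 4·4.7 − ½·4² = 10.8.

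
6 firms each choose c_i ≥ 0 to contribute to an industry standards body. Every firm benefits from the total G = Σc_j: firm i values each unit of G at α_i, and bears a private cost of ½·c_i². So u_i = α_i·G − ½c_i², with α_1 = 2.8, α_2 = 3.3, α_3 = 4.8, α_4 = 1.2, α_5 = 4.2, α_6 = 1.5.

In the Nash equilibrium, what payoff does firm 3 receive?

73.92

Firm i's FOC: ∂u_i/∂c_i = α_i − c_i = 0, so c_i* = α_i.
NE contributions = (2.8, 3.3, 4.8, 1.2, 4.2, 1.5); G = 17.8.
u_3 = α_3·G − ½·(c_3)² = 4.8·17.8 − ½·4.8² = 73.92.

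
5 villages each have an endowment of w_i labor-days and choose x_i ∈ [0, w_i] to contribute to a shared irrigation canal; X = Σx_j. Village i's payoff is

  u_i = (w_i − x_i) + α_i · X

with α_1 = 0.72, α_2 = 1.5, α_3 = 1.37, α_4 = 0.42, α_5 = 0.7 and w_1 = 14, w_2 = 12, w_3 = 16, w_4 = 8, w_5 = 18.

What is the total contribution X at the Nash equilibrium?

∂u_i/∂x_i = α_i − 1, so village i contributes w_i if α_i > 1, else 0.
α_i > 1 for i ∈ {2, 3}; NE contributions (0, 12, 16, 0, 0), X = 28.

28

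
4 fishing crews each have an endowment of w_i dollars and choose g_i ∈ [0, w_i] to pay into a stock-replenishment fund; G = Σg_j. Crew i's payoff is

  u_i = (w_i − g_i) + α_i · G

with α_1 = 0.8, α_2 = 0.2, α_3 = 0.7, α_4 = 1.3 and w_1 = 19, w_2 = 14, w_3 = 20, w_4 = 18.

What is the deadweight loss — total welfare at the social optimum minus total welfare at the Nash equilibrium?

∂u_i/∂g_i = α_i − 1, so crew i contributes w_i if α_i > 1, else 0.
α_i > 1 for i ∈ {4}; NE contributions (0, 0, 0, 18), G = 18.
W^NE = Σw_i − G^NE + (Σα_i)·G^NE = 71 + 2·18 = 107.
Planner: ∂(Σu_j)/∂g_i = Σα_j − 1 = 2 > 0, so everyone contributes w_i; G^SO = 71, W^SO = 71 + 2·71 = 213.
Deadweight loss = 106.

106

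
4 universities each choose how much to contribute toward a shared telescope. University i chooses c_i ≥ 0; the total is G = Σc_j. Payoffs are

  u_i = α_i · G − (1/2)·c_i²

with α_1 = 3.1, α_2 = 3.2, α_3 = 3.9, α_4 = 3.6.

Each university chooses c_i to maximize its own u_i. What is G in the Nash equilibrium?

13.8

University i's FOC: ∂u_i/∂c_i = α_i − c_i = 0, so c_i* = α_i.
NE contributions = (3.1, 3.2, 3.9, 3.6); G = 13.8.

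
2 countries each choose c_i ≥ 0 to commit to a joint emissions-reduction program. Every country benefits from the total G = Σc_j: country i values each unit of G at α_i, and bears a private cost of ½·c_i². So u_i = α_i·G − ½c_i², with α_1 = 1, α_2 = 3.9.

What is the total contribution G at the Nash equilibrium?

4.9

Country i's FOC: ∂u_i/∂c_i = α_i − c_i = 0, so c_i* = α_i.
NE contributions = (1, 3.9); G = 4.9.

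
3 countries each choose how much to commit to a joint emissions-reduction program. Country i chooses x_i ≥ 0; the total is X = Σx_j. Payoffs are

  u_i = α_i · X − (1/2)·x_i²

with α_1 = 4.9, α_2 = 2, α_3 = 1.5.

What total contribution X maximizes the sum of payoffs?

25.2

Planner FOC: ∂(Σu_j)/∂x_i = (Σα_j) − x_i = 0, so x_i^SO = Σα_j = 8.4 for every i; X^SO = 25.2.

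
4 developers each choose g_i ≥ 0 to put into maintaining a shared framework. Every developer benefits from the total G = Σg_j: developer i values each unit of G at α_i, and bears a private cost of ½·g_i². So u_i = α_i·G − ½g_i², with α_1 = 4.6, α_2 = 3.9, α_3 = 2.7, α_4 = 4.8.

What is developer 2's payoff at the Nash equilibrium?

54.795

Developer i's FOC: ∂u_i/∂g_i = α_i − g_i = 0, so g_i* = α_i.
NE contributions = (4.6, 3.9, 2.7, 4.8); G = 16.
u_2 = α_2·G − ½·(g_2)² = 3.9·16 − ½·3.9² = 54.795.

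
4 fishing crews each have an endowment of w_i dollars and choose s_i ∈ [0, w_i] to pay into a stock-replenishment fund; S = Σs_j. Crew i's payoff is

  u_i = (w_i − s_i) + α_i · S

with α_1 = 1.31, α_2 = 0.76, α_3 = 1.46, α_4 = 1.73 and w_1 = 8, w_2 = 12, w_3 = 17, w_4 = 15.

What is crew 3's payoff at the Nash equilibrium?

∂u_i/∂s_i = α_i − 1, so crew i contributes w_i if α_i > 1, else 0.
α_i > 1 for i ∈ {1, 3, 4}; NE contributions (8, 0, 17, 15), S = 40.
u_3 = (17 − 17) + 1.46·40 = 58.4.

58.4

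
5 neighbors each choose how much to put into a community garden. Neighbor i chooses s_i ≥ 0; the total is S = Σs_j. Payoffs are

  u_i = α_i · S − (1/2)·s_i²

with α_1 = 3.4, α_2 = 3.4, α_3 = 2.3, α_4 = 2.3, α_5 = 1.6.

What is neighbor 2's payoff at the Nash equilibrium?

38.42

Neighbor i's FOC: ∂u_i/∂s_i = α_i − s_i = 0, so s_i* = α_i.
NE contributions = (3.4, 3.4, 2.3, 2.3, 1.6); S = 13.
u_2 = α_2·S − ½·(s_2)² = 3.4·13 − ½·3.4² = 38.42.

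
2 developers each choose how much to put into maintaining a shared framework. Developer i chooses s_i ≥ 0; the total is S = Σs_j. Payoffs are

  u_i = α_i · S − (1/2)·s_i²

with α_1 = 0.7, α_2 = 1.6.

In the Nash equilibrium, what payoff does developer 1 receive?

Developer i's FOC: ∂u_i/∂s_i = α_i − s_i = 0, so s_i* = α_i.
NE contributions = (0.7, 1.6); S = 2.3.
u_1 = α_1·S − ½·(s_1)² = 0.7·2.3 − ½·0.7² = 1.365.

1.365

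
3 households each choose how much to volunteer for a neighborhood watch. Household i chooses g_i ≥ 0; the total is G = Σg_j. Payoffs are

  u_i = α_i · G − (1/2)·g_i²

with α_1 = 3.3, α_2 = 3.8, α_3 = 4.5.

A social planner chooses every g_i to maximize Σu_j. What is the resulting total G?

34.8

Planner FOC: ∂(Σu_j)/∂g_i = (Σα_j) − g_i = 0, so g_i^SO = Σα_j = 11.6 for every i; G^SO = 34.8.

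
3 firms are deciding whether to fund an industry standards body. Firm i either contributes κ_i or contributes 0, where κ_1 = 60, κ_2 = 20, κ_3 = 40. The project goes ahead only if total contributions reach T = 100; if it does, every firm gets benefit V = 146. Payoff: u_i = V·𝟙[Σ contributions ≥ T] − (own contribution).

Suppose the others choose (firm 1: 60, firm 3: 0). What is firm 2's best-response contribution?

0

Others' total = 60. Even contributing 20 gives 80 < 100: no benefit either way.
Best response: 0.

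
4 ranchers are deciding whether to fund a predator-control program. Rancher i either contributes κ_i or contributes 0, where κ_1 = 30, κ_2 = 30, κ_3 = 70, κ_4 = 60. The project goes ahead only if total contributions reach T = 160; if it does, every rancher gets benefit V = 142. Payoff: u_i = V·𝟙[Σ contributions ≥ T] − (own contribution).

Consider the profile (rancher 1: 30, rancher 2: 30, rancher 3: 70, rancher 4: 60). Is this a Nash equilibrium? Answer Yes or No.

Total = 190 ≥ 160: provided.
Rancher 1 (pledges 30, payoff 112): dropping to 0 → total 160, payoff 142. Profitable deviation.

No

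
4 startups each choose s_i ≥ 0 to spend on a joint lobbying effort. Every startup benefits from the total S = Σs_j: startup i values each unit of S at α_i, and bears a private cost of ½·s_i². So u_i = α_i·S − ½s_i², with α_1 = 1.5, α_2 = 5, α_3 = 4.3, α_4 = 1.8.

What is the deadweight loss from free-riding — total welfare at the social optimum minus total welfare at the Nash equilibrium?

183.25

Startup i's FOC: ∂u_i/∂s_i = α_i − s_i = 0, so s_i* = α_i.
NE contributions = (1.5, 5, 4.3, 1.8); S = 12.6.
W^NE = (Σα)·S − ½Σα_i² = 12.6² − ½·48.98 = 134.27.
Planner sets s_i = Σα_j = 12.6 for every i, so S^SO = 4·12.6 = 50.4.
W^SO = (Σα)·S^SO − ½·4·(Σα)² = (4/2)·12.6² = 317.52.
Deadweight loss = W^SO − W^NE = 183.25.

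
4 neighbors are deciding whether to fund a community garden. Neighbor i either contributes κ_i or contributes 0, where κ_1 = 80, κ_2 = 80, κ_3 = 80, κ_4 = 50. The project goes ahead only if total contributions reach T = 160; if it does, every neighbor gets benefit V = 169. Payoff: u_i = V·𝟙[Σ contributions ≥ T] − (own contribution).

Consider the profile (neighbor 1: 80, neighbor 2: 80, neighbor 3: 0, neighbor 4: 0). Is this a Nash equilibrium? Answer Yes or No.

Yes

Total = 160 ≥ 160: provided.
Neighbor 1 (pledges 80, payoff 89): dropping to 0 → total 80, payoff 0. No gain.
Neighbor 2 (pledges 80, payoff 89): dropping to 0 → total 80, payoff 0. No gain.
Neighbor 3 (pledges 0, payoff 169): pledging 80 → total 240, payoff 89. No gain.
Neighbor 4 (pledges 0, payoff 169): pledging 50 → total 210, payoff 119. No gain.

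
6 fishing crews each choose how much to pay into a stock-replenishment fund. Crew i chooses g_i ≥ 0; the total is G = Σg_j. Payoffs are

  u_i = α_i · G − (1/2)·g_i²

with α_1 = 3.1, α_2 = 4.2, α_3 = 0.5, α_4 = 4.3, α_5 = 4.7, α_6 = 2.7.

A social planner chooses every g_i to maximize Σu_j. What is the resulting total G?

117

Planner FOC: ∂(Σu_j)/∂g_i = (Σα_j) − g_i = 0, so g_i^SO = Σα_j = 19.5 for every i; G^SO = 117.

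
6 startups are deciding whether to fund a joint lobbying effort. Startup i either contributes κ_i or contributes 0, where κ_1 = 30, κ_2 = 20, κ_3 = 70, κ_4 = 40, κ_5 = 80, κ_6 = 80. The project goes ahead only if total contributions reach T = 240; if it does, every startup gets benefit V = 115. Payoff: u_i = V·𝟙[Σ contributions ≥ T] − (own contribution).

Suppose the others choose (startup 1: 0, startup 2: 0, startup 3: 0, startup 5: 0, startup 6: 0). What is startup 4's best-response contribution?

Others' total = 0. Even contributing 40 gives 40 < 240: no benefit either way.
Best response: 0.

0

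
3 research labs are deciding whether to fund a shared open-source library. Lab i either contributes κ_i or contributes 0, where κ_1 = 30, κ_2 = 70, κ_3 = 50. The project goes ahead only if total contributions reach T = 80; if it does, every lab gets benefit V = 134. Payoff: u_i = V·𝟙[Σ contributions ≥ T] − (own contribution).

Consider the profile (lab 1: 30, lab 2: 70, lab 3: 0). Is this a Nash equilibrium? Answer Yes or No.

Yes

Total = 100 ≥ 80: provided.
Lab 1 (pledges 30, payoff 104): dropping to 0 → total 70, payoff 0. No gain.
Lab 2 (pledges 70, payoff 64): dropping to 0 → total 30, payoff 0. No gain.
Lab 3 (pledges 0, payoff 134): pledging 50 → total 150, payoff 84. No gain.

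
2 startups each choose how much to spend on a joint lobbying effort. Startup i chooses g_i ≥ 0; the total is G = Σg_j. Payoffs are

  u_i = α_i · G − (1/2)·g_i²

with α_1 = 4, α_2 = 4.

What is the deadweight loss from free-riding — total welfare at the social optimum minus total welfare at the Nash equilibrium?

Startup i's FOC: ∂u_i/∂g_i = α_i − g_i = 0, so g_i* = α_i.
NE contributions = (4, 4); G = 8.
W^NE = (Σα)·G − ½Σα_i² = 8² − ½·32 = 48.
Planner sets g_i = Σα_j = 8 for every i, so G^SO = 2·8 = 16.
W^SO = (Σα)·G^SO − ½·2·(Σα)² = (2/2)·8² = 64.
Deadweight loss = W^SO − W^NE = 16.

16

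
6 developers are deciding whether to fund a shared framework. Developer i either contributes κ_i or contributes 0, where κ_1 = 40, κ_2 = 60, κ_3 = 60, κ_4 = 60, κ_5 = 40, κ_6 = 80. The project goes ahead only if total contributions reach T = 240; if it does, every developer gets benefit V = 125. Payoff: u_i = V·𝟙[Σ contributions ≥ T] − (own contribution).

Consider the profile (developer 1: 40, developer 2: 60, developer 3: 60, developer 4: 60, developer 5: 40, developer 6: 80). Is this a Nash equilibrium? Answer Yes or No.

Total = 340 ≥ 240: provided.
Developer 1 (pledges 40, payoff 85): dropping to 0 → total 300, payoff 125. Profitable deviation.

No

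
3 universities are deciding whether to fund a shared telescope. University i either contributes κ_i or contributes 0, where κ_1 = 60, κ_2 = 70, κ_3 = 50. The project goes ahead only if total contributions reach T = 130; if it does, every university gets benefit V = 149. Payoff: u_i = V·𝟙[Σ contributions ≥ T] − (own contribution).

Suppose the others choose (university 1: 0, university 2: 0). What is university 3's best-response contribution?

0

Others' total = 0. Even contributing 50 gives 50 < 130: no benefit either way.
Best response: 0.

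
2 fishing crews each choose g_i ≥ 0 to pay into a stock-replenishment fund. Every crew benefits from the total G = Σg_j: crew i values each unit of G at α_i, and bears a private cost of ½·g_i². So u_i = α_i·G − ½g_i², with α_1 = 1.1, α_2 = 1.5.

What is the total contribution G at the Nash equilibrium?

Crew i's FOC: ∂u_i/∂g_i = α_i − g_i = 0, so g_i* = α_i.
NE contributions = (1.1, 1.5); G = 2.6.

2.6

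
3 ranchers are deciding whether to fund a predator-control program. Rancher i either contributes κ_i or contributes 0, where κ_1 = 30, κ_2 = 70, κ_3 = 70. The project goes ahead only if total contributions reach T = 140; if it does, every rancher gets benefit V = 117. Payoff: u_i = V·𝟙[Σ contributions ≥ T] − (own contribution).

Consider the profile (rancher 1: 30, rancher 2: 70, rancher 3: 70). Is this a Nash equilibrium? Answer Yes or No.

No

Total = 170 ≥ 140: provided.
Rancher 1 (pledges 30, payoff 87): dropping to 0 → total 140, payoff 117. Profitable deviation.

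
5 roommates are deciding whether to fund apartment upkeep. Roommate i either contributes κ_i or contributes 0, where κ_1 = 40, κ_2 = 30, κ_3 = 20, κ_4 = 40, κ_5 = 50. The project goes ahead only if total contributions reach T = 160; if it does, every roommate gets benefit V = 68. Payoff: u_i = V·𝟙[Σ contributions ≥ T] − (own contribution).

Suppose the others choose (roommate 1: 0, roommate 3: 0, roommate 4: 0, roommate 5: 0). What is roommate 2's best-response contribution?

Others' total = 0. Even contributing 30 gives 30 < 160: no benefit either way.
Best response: 0.

0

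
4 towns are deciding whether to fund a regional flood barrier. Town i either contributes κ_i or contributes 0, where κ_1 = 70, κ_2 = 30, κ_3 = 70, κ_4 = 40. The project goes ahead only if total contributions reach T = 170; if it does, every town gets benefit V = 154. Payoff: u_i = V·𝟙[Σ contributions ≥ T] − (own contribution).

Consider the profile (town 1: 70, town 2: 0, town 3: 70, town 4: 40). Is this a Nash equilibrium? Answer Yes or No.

Yes

Total = 180 ≥ 170: provided.
Town 1 (pledges 70, payoff 84): dropping to 0 → total 110, payoff 0. No gain.
Town 2 (pledges 0, payoff 154): pledging 30 → total 210, payoff 124. No gain.
Town 3 (pledges 70, payoff 84): dropping to 0 → total 110, payoff 0. No gain.
Town 4 (pledges 40, payoff 114): dropping to 0 → total 140, payoff 0. No gain.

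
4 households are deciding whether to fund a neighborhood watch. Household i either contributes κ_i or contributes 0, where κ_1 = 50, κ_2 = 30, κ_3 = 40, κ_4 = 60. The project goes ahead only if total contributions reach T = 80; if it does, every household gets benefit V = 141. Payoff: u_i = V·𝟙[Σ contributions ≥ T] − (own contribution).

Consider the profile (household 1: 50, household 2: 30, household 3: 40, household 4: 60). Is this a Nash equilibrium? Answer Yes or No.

Total = 180 ≥ 80: provided.
Household 1 (pledges 50, payoff 91): dropping to 0 → total 130, payoff 141. Profitable deviation.

No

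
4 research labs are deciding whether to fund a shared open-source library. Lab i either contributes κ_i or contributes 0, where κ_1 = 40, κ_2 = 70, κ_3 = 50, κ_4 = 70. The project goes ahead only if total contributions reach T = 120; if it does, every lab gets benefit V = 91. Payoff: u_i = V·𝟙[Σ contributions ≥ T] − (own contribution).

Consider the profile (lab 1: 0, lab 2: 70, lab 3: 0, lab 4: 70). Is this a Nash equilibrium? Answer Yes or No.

Yes

Total = 140 ≥ 120: provided.
Lab 1 (pledges 0, payoff 91): pledging 40 → total 180, payoff 51. No gain.
Lab 2 (pledges 70, payoff 21): dropping to 0 → total 70, payoff 0. No gain.
Lab 3 (pledges 0, payoff 91): pledging 50 → total 190, payoff 41. No gain.
Lab 4 (pledges 70, payoff 21): dropping to 0 → total 70, payoff 0. No gain.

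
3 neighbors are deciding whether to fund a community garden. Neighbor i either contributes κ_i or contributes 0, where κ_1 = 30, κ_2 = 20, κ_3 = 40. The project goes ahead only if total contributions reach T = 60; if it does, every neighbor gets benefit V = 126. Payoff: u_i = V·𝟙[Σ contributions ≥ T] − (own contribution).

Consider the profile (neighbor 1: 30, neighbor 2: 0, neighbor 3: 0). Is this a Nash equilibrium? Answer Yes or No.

Total = 30 < 60: not provided.
Neighbor 1 (pledges 30, payoff -30): dropping to 0 → total 0, payoff 0. Profitable deviation.

No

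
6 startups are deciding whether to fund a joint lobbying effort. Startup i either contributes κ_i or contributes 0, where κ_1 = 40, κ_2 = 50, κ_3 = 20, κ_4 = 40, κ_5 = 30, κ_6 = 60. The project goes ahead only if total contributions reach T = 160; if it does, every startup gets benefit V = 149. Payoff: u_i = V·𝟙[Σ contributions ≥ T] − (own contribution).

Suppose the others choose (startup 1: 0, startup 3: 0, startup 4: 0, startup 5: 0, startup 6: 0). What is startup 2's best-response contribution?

Others' total = 0. Even contributing 50 gives 50 < 160: no benefit either way.
Best response: 0.

0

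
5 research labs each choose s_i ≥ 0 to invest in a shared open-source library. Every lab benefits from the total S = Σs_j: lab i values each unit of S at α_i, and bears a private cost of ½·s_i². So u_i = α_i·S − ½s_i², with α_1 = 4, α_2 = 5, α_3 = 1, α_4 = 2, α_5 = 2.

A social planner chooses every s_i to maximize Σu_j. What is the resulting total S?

Planner FOC: ∂(Σu_j)/∂s_i = (Σα_j) − s_i = 0, so s_i^SO = Σα_j = 14 for every i; S^SO = 70.

70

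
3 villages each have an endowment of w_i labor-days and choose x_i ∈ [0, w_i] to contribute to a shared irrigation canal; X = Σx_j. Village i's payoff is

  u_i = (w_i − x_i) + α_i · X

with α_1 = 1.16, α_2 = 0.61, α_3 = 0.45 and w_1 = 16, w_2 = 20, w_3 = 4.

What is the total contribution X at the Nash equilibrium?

∂u_i/∂x_i = α_i − 1, so village i contributes w_i if α_i > 1, else 0.
α_i > 1 for i ∈ {1}; NE contributions (16, 0, 0), X = 16.

16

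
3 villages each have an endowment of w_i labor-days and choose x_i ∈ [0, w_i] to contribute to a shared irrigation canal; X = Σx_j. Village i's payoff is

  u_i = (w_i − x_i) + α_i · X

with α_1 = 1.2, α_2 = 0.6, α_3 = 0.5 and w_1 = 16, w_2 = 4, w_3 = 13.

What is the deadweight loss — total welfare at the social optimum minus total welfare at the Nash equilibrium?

22.1

∂u_i/∂x_i = α_i − 1, so village i contributes w_i if α_i > 1, else 0.
α_i > 1 for i ∈ {1}; NE contributions (16, 0, 0), X = 16.
W^NE = Σw_i − X^NE + (Σα_i)·X^NE = 33 + 1.3·16 = 53.8.
Planner: ∂(Σu_j)/∂x_i = Σα_j − 1 = 1.3 > 0, so everyone contributes w_i; X^SO = 33, W^SO = 33 + 1.3·33 = 75.9.
Deadweight loss = 22.1.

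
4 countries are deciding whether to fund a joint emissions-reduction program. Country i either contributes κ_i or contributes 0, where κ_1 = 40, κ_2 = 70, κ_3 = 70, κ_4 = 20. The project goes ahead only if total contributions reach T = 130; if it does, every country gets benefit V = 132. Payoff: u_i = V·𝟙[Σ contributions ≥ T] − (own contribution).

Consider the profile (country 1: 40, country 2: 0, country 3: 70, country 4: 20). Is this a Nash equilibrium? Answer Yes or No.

Total = 130 ≥ 130: provided.
Country 1 (pledges 40, payoff 92): dropping to 0 → total 90, payoff 0. No gain.
Country 2 (pledges 0, payoff 132): pledging 70 → total 200, payoff 62. No gain.
Country 3 (pledges 70, payoff 62): dropping to 0 → total 60, payoff 0. No gain.
Country 4 (pledges 20, payoff 112): dropping to 0 → total 110, payoff 0. No gain.

Yes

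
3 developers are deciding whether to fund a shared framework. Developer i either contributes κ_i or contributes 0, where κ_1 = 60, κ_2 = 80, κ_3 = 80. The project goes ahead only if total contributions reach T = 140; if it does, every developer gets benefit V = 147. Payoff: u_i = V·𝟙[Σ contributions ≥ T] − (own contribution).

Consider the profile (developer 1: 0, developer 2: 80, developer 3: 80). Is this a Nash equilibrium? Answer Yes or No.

Yes

Total = 160 ≥ 140: provided.
Developer 1 (pledges 0, payoff 147): pledging 60 → total 220, payoff 87. No gain.
Developer 2 (pledges 80, payoff 67): dropping to 0 → total 80, payoff 0. No gain.
Developer 3 (pledges 80, payoff 67): dropping to 0 → total 80, payoff 0. No gain.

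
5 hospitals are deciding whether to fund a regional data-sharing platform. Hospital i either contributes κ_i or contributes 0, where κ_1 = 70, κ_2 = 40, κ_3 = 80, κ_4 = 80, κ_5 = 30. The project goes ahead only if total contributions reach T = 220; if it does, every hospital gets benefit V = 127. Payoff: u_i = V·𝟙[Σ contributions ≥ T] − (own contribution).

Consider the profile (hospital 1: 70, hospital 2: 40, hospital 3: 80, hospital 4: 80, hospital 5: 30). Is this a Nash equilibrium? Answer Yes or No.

Total = 300 ≥ 220: provided.
Hospital 1 (pledges 70, payoff 57): dropping to 0 → total 230, payoff 127. Profitable deviation.

No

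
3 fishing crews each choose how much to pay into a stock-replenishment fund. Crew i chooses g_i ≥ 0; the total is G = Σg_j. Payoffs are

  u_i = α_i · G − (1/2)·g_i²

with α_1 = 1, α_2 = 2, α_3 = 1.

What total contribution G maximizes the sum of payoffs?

Planner FOC: ∂(Σu_j)/∂g_i = (Σα_j) − g_i = 0, so g_i^SO = Σα_j = 4 for every i; G^SO = 12.

12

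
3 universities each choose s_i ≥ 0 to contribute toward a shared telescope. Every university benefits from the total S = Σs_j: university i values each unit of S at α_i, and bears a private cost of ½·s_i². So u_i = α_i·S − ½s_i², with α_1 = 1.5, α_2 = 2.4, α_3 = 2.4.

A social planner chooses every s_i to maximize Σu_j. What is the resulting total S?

18.9

Planner FOC: ∂(Σu_j)/∂s_i = (Σα_j) − s_i = 0, so s_i^SO = Σα_j = 6.3 for every i; S^SO = 18.9.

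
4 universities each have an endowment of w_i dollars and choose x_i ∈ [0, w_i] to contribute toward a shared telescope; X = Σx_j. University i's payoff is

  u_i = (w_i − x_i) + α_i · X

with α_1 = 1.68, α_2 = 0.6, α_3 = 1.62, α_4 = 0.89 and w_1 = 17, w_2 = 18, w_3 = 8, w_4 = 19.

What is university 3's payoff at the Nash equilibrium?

40.5

∂u_i/∂x_i = α_i − 1, so university i contributes w_i if α_i > 1, else 0.
α_i > 1 for i ∈ {1, 3}; NE contributions (17, 0, 8, 0), X = 25.
u_3 = (8 − 8) + 1.62·25 = 40.5.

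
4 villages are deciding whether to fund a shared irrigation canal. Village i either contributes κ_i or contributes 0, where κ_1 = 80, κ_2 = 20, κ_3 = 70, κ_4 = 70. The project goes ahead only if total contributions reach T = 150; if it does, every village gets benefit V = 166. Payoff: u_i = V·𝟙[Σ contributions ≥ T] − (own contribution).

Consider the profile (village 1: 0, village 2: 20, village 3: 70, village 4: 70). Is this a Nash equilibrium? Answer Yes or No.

Yes

Total = 160 ≥ 150: provided.
Village 1 (pledges 0, payoff 166): pledging 80 → total 240, payoff 86. No gain.
Village 2 (pledges 20, payoff 146): dropping to 0 → total 140, payoff 0. No gain.
Village 3 (pledges 70, payoff 96): dropping to 0 → total 90, payoff 0. No gain.
Village 4 (pledges 70, payoff 96): dropping to 0 → total 90, payoff 0. No gain.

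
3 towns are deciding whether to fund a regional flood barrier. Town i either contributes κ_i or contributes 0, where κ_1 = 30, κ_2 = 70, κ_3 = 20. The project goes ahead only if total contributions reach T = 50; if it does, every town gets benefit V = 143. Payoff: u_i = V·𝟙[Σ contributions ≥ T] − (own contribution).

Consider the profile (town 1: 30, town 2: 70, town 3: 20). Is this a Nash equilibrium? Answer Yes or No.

Total = 120 ≥ 50: provided.
Town 1 (pledges 30, payoff 113): dropping to 0 → total 90, payoff 143. Profitable deviation.

No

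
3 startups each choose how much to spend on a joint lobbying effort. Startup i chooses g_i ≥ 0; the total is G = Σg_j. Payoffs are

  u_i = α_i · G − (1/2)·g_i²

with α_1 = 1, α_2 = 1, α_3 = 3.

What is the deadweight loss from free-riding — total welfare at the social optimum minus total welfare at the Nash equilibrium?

Startup i's FOC: ∂u_i/∂g_i = α_i − g_i = 0, so g_i* = α_i.
NE contributions = (1, 1, 3); G = 5.
W^NE = (Σα)·G − ½Σα_i² = 5² − ½·11 = 19.5.
Planner sets g_i = Σα_j = 5 for every i, so G^SO = 3·5 = 15.
W^SO = (Σα)·G^SO − ½·3·(Σα)² = (3/2)·5² = 37.5.
Deadweight loss = W^SO − W^NE = 18.

18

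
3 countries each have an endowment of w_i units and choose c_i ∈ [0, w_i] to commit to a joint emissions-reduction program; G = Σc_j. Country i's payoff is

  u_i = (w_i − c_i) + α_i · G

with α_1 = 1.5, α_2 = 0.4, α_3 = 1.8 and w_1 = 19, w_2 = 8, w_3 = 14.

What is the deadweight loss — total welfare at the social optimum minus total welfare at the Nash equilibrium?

21.6

∂u_i/∂c_i = α_i − 1, so country i contributes w_i if α_i > 1, else 0.
α_i > 1 for i ∈ {1, 3}; NE contributions (19, 0, 14), G = 33.
W^NE = Σw_i − G^NE + (Σα_i)·G^NE = 41 + 2.7·33 = 130.1.
Planner: ∂(Σu_j)/∂c_i = Σα_j − 1 = 2.7 > 0, so everyone contributes w_i; G^SO = 41, W^SO = 41 + 2.7·41 = 151.7.
Deadweight loss = 21.6.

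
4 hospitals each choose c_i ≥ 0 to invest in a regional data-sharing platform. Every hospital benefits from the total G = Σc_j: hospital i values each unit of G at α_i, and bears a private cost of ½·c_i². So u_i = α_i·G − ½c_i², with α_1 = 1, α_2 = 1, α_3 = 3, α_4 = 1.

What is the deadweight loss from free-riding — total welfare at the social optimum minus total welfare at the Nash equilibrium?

Hospital i's FOC: ∂u_i/∂c_i = α_i − c_i = 0, so c_i* = α_i.
NE contributions = (1, 1, 3, 1); G = 6.
W^NE = (Σα)·G − ½Σα_i² = 6² − ½·12 = 30.
Planner sets c_i = Σα_j = 6 for every i, so G^SO = 4·6 = 24.
W^SO = (Σα)·G^SO − ½·4·(Σα)² = (4/2)·6² = 72.
Deadweight loss = W^SO − W^NE = 42.

42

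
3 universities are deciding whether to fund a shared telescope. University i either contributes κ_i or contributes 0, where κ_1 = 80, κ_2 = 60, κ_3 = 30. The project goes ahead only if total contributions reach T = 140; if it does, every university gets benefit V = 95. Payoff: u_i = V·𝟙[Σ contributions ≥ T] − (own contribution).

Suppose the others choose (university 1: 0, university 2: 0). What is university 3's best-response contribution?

Others' total = 0. Even contributing 30 gives 30 < 140: no benefit either way.
Best response: 0.

0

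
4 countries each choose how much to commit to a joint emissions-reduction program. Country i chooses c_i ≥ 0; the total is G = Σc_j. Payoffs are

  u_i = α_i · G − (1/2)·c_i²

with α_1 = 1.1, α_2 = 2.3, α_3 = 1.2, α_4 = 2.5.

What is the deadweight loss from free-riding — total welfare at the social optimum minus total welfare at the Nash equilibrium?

Country i's FOC: ∂u_i/∂c_i = α_i − c_i = 0, so c_i* = α_i.
NE contributions = (1.1, 2.3, 1.2, 2.5); G = 7.1.
W^NE = (Σα)·G − ½Σα_i² = 7.1² − ½·14.19 = 43.315.
Planner sets c_i = Σα_j = 7.1 for every i, so G^SO = 4·7.1 = 28.4.
W^SO = (Σα)·G^SO − ½·4·(Σα)² = (4/2)·7.1² = 100.82.
Deadweight loss = W^SO − W^NE = 57.505.

57.505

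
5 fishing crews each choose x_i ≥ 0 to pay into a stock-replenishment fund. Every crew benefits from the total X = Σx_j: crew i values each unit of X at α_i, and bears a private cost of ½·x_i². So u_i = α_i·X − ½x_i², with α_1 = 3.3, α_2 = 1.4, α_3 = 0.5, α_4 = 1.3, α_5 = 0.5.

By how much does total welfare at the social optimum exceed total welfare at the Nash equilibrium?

81.02

Crew i's FOC: ∂u_i/∂x_i = α_i − x_i = 0, so x_i* = α_i.
NE contributions = (3.3, 1.4, 0.5, 1.3, 0.5); X = 7.
W^NE = (Σα)·X − ½Σα_i² = 7² − ½·15.04 = 41.48.
Planner sets x_i = Σα_j = 7 for every i, so X^SO = 5·7 = 35.
W^SO = (Σα)·X^SO − ½·5·(Σα)² = (5/2)·7² = 122.5.
Deadweight loss = W^SO − W^NE = 81.02.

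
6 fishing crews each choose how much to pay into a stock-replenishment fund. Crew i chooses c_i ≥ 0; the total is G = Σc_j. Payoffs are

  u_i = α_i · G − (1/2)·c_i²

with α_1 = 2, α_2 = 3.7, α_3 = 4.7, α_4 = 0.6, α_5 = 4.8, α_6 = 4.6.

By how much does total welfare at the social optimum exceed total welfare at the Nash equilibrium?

Crew i's FOC: ∂u_i/∂c_i = α_i − c_i = 0, so c_i* = α_i.
NE contributions = (2, 3.7, 4.7, 0.6, 4.8, 4.6); G = 20.4.
W^NE = (Σα)·G − ½Σα_i² = 20.4² − ½·84.34 = 373.99.
Planner sets c_i = Σα_j = 20.4 for every i, so G^SO = 6·20.4 = 122.4.
W^SO = (Σα)·G^SO − ½·6·(Σα)² = (6/2)·20.4² = 1248.48.
Deadweight loss = W^SO − W^NE = 874.49.

874.49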